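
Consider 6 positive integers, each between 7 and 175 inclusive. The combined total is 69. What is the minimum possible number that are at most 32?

Let j be the number exceeding 32. Then the total is ≥ 33·j + 7·(6 − j) = 42 + 26j.
So 26j ≤ 27 and j ≤ 1; hence at least 6 − 1 = 5 are ≤ 32.
Exactly 5 works: 5 values at 7 and 1 at 33 total 68; raise one of the low values by 1 (still ≤ 32) to hit 69.

5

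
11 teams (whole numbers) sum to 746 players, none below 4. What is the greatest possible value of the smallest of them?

67

The 11 values sum to 746, so their minimum is at most ⌊746/11⌋ = 67.
Achievable: 2 of them at 67 and 9 at 68 total 746.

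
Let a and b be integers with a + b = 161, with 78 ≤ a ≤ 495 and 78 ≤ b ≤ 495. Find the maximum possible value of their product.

ab = a(161 − a) is maximized when a is as near 161/2 as the bounds allow.
Taking a = 80 and b = 81 (both in [78, 495]) gives ab = 6480.

6480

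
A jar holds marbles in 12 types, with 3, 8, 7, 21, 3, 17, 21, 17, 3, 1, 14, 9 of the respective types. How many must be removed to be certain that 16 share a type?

In the worst case you take as many as possible of each type without reaching 16: 3 + 8 + 7 + 15 + 3 + 15 + 15 + 15 + 3 + 1 + 14 + 9 = 108.
The next one must give 16 of some type, so 108 + 1 = 109.

109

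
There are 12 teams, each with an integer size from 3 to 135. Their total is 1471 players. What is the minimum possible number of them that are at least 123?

1

Each value short of 123 is at most 122, costing at least 135 − 122 = 13 against the maximum total of 1620.
We can afford to lose at most 1620 − 1471 = 149, so at most ⌊149/13⌋ = 11 fall short, and at least 1 are ≥ 123.
Exactly 1 works: 1 value at 135 and 11 at 122 total 1477; lower one of the high values by 6 (still ≥ 123) to hit 1471.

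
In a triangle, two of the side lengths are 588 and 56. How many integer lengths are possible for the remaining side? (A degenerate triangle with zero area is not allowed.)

The triangle inequality gives |588 − 56| < c < 588 + 56, i.e. 532 < c < 644.
So c can be any integer from 533 to 643: 111 values.

111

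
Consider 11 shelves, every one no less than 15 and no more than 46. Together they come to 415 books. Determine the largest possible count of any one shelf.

Maximizing one value means minimizing the remaining 10.
The other 10 contribute at least 10 × 15 = 150, leaving at most 415 − 150 = 265.
But each shelf is capped at 46, so the maximum is 46.
Achievable: one at 46 and the other 10 totalling 369, which fits since 10 × 15 ≤ 369 ≤ 10 × 46.

46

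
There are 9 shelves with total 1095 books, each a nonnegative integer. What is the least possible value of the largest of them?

122

If every one of the 9 were at most 121, the total would be at most 9 × 121 = 1089 < 1095.
Achievable: 6 of them at 122 and 3 at 121 total 1095.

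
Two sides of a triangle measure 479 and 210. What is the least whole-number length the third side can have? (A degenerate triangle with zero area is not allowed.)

The third side must exceed |479 − 210| = 269.
The smallest integer above 269 is 270.

270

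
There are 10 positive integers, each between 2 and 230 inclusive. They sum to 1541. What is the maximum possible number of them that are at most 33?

Suppose k of them are at most 33. Those contribute at most 33 each and the rest at most 230 each.
So the total is at most 33k + 230(10 − k) = 2300 − 197k. This must still be ≥ 1541, so k ≤ 3.
k = 3 is achieved by 3 values at 33 and 7 at 230, total 1709; lower one of the 230's by 168 (still > 33) to reach 1541.

3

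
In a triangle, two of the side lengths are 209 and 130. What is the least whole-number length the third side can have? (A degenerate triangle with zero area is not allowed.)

80

The third side must exceed |209 − 130| = 79.
The smallest integer above 79 is 80.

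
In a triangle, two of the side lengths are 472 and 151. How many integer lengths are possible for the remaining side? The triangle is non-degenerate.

The triangle inequality gives |472 − 151| < c < 472 + 151, i.e. 321 < c < 623.
So c can be any integer from 322 to 622: 301 values.

301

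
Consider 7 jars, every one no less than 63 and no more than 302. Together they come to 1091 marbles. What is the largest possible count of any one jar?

302

Maximizing one value means minimizing the remaining 6.
The other 6 contribute at least 6 × 63 = 378, leaving at most 1091 − 378 = 713.
But each jar is capped at 302, so the maximum is 302.
Achievable: one at 302 and the other 6 totalling 789, which fits since 6 × 63 ≤ 789 ≤ 6 × 302.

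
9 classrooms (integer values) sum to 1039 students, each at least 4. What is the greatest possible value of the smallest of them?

The average is 1039/9 < 116, so some value is ≤ 115.
Taking 5 copies of 115 and 4 copies of 116 gives exactly 1039, so 115 is attained.

115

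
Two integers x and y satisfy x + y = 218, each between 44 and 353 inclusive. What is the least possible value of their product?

7656

For a fixed sum, xy is smallest when x and y are as far apart as possible.
The extreme feasible split is x = 44, y = 174, giving xy = 7656.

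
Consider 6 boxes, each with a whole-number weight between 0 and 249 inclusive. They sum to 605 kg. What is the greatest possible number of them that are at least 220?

2

Suppose k of them are at least 220. Those contribute at least 220 each and the other 6 − k at least 0 each.
So the total is at least 220k + 0(6 − k) = 0 + 220k. This must be ≤ 605, giving k ≤ 2.
k = 2 is achieved by 2 values at 220 and 4 at 0, total 440; add 165 to one value (staying below 220) to reach 605.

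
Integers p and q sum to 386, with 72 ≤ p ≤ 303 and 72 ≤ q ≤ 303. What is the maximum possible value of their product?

pq = p(386 − p) is maximized when p is as near 386/2 as the bounds allow.
Taking p = 193 and q = 193 (both in [72, 303]) gives pq = 37249.

37249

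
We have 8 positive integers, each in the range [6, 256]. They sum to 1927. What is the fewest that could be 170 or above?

7

Suppose at most 8 − j of them reach 170; then j values are ≤ 169 and the rest ≤ 256.
The total is then ≤ 169·j + 256·(8 − j) = 2048 − 87j. For this to be ≥ 1927 we need j ≤ 1, so at least 8 − 1 = 7 must reach 170.
Exactly 7 works: 7 values at 256 and 1 at 169 total 1961; lower one of the high values by 34 (still ≥ 170) to hit 1927.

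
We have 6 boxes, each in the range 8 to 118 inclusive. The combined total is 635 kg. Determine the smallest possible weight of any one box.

45

Minimizing one value means maximizing the remaining 5.
The other 5 contribute at most 5 × 118 = 590, leaving at least 635 − 590 = 45.
Since 45 ≥ 8, this is achievable: one at 45 and 5 at 118.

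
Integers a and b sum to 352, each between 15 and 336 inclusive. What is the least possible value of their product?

5376

Since a + b is fixed, pushing one of them to its bound minimizes the product.
At the endpoint a = 16, b = 352 − 16 = 336, so ab = 16 × 336 = 5376.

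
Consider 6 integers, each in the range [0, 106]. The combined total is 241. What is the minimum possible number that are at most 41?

1

Each value above 41 is at least 42, contributing at least 42 − 0 = 42 above the floor 0.
The sum exceeds the floor total 0 by 241, so at most ⌊241/42⌋ = 5 exceed 41, and at least 1 are ≤ 41.
Exactly 1 works: 1 value at 0 and 5 at 42 total 210; raise one of the low values by 31 (still ≤ 41) to hit 241.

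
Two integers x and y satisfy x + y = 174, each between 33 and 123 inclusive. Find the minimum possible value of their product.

6273

For a fixed sum, xy is smallest when x and y are as far apart as possible.
At the endpoint x = 51, y = 174 − 51 = 123, so xy = 51 × 123 = 6273.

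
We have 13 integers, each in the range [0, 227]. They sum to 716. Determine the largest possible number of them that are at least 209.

With k values at 209 or above and the rest at least 0, the sum is at least 0 + 209k.
Since the sum is 716, we need 209k ≤ 716, i.e. k ≤ 3.
k = 3 is achieved by 3 values at 209 and 10 at 0, total 627; add 89 to one value (staying below 209) to reach 716.

3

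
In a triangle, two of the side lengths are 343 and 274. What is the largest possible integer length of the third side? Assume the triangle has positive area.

The third side must be less than 343 + 274 = 617.
The largest integer below 617 is 616.

616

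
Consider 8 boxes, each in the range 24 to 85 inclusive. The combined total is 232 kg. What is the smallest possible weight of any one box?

24

To make one box as small as possible, make the other 7 as large as possible.
The other 7 can take up 7 × 85 = 595 ≥ 232 − 24, so one box can sit at its floor of 24.
Achievable: one at 24 and the other 7 totalling 208, which fits since 7 × 24 ≤ 208 ≤ 7 × 85.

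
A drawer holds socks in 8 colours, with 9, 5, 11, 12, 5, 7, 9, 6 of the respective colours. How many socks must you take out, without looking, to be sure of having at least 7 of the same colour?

47

In the worst case you take as many as possible of each colour without reaching 7: 6 + 5 + 6 + 6 + 5 + 6 + 6 + 6 = 46.
The next one must give 7 of some colour, so 46 + 1 = 47.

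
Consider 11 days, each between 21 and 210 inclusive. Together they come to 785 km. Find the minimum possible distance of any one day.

To make one day as small as possible, make the other 10 as large as possible.
The other 10 can take up 10 × 210 = 2100 ≥ 785 − 21, so one day can sit at its floor of 21.
Achievable: one at 21 and the other 10 totalling 764, which fits since 10 × 21 ≤ 764 ≤ 10 × 210.

21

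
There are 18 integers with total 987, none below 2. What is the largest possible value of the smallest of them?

If every one of the 18 were at least 55, the total would be at least 18 × 55 = 990 > 987.
Achievable: 3 of them at 54 and 15 at 55 total 987.

54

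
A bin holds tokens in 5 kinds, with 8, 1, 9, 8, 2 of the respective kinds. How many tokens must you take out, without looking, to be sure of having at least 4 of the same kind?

13

In the worst case you take as many as possible of each kind without reaching 4: 3 + 1 + 3 + 3 + 2 = 12.
The next one must give 4 of some kind, so 12 + 1 = 13.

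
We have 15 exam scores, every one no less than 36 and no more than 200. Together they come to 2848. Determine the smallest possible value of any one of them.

48

To make one score as small as possible, make the other 14 as large as possible.
The other 14 contribute at most 14 × 200 = 2800, leaving at least 2848 − 2800 = 48.
Since 48 ≥ 36, this is achievable: one at 48 and 14 at 200.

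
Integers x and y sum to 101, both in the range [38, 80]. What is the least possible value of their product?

2394

For a fixed sum, xy is smallest when x and y are as far apart as possible.
At the endpoint x = 38, y = 101 − 38 = 63, so xy = 38 × 63 = 2394.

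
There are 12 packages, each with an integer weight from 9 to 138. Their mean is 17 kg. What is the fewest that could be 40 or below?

The total is 12 × 17 = 204.
If only k of them are at most 40, the other 12 − k are at least 41, so the total is at least (12 − k)·41 + k·9.
This is ≤ 204, so (12 − k)·41 + 9k ≤ 204, which gives k ≥ 9.
Exactly 9 works: 9 values at 9 and 3 at 41 total 204.

9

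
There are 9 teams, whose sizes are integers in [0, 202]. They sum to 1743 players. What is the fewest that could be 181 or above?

6

Each value short of 181 is at most 180, costing at least 202 − 180 = 22 against the maximum total of 1818.
We can afford to lose at most 1818 − 1743 = 75, so at most ⌊75/22⌋ = 3 fall short, and at least 6 are ≥ 181.
Exactly 6 works: 6 values at 202 and 3 at 180 total 1752; lower one of the high values by 9 (still ≥ 181) to hit 1743.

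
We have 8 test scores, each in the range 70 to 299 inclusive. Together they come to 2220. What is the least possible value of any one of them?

127

Minimizing one value means maximizing the remaining 7.
The other 7 contribute at most 7 × 299 = 2093, leaving at least 2220 − 2093 = 127.
Since 127 ≥ 70, this is achievable: one at 127 and 7 at 299.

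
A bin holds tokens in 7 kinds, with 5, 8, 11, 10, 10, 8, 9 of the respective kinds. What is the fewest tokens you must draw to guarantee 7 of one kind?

42

In the worst case you take as many as possible of each kind without reaching 7: 5 + 6 + 6 + 6 + 6 + 6 + 6 = 41.
The next one must give 7 of some kind, so 41 + 1 = 42.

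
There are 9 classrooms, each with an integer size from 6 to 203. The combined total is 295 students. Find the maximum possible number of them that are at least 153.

Suppose k of them are at least 153. Those contribute at least 153 each and the other 9 − k at least 6 each.
So the total is at least 153k + 6(9 − k) = 54 + 147k. This must be ≤ 295, giving k ≤ 1.
k = 1 is achieved by 1 value at 153 and 8 at 6, total 201; add 94 to one value (staying below 153) to reach 295.

1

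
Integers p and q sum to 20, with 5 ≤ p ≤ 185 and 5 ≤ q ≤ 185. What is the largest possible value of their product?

100

With p + q fixed, pq peaks when the two are closest together.
Taking p = 10 and q = 10 (both in [5, 185]) gives pq = 100.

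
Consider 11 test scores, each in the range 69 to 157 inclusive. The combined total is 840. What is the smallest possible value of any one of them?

69

Minimizing one value means maximizing the remaining 10.
The other 10 can take up 10 × 157 = 1570 ≥ 840 − 69, so one score can sit at its floor of 69.
Achievable: one at 69 and the other 10 totalling 771, which fits since 10 × 69 ≤ 771 ≤ 10 × 157.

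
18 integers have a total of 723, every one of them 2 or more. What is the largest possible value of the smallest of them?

40

The 18 values sum to 723, so their minimum is at most ⌊723/18⌋ = 40.
Taking 15 copies of 40 and 3 copies of 41 gives exactly 723, so 40 is attained.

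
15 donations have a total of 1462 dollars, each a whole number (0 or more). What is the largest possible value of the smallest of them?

97

If every one of the 15 were at least 98, the total would be at least 15 × 98 = 1470 > 1462.
Achievable: 8 of them at 97 and 7 at 98 total 1462.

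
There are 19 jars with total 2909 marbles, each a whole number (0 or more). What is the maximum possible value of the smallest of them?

153

The average is 2909/19 < 154, so some value is ≤ 153.
Taking 17 copies of 153 and 2 copies of 154 gives exactly 2909, so 153 is attained.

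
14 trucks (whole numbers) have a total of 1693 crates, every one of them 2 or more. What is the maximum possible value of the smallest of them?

120

The 14 values sum to 1693, so their minimum is at most ⌊1693/14⌋ = 120.
Equality holds with 1 value of 120 and 13 values of 121.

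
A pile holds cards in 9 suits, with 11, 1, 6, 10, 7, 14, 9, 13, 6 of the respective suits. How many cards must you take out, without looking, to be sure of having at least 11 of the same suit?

In the worst case you take as many as possible of each suit without reaching 11: 10 + 1 + 6 + 10 + 7 + 10 + 9 + 10 + 6 = 69.
The next one must give 11 of some suit, so 69 + 1 = 70.

70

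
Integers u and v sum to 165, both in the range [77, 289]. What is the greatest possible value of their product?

uv = u(165 − u) is maximized when u is as near 165/2 as the bounds allow.
Taking u = 82 and v = 83 (both in [77, 289]) gives uv = 6806.

6806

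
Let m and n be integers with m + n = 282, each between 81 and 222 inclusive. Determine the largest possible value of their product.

19881

With m + n fixed, mn peaks when the two are closest together.
Taking m = 141 and n = 141 (both in [81, 222]) gives mn = 19881.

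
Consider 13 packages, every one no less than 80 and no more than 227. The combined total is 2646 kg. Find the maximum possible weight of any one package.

227

Maximizing one value means minimizing the remaining 12.
The other 12 contribute at least 12 × 80 = 960, leaving at most 2646 − 960 = 1686.
But each package is capped at 227, so the maximum is 227.
Achievable: one at 227 and the other 12 totalling 2419, which fits since 12 × 80 ≤ 2419 ≤ 12 × 227.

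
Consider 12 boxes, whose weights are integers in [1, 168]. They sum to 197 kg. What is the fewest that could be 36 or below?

If only k of them are at most 36, the other 12 − k are at least 37, so the total is at least (12 − k)·37 + k·1.
This is ≤ 197, so (12 − k)·37 + 1k ≤ 197, which gives k ≥ 7.
Exactly 7 works: 7 values at 1 and 5 at 37 total 192; raise one of the low values by 5 (still ≤ 36) to hit 197.

7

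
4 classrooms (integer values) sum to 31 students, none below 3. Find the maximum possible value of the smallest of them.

If every one of the 4 were at least 8, the total would be at least 4 × 8 = 32 > 31.
Equality holds with 1 value of 7 and 3 values of 8.

7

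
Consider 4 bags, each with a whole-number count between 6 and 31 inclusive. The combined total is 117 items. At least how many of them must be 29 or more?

2

Each value short of 29 is at most 28, costing at least 31 − 28 = 3 against the maximum total of 124.
We can afford to lose at most 124 − 117 = 7, so at most ⌊7/3⌋ = 2 fall short, and at least 2 are ≥ 29.
Exactly 2 works: 2 values at 31 and 2 at 28 total 118; lower one of the high values by 1 (still ≥ 29) to hit 117.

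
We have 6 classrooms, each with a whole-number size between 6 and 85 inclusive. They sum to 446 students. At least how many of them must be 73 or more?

2

Suppose at most 6 − j of them reach 73; then j values are ≤ 72 and the rest ≤ 85.
The total is then ≤ 72·j + 85·(6 − j) = 510 − 13j. For this to be ≥ 446 we need j ≤ 4, so at least 6 − 4 = 2 must reach 73.
Exactly 2 works: 2 values at 85 and 4 at 72 total 458; lower one of the high values by 12 (still ≥ 73) to hit 446.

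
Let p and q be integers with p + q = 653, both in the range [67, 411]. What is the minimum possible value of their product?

99462

For a fixed sum, pq is smallest when p and q are as far apart as possible.
The extreme feasible split is p = 242, q = 411, giving pq = 99462.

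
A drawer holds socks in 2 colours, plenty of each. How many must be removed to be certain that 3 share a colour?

In the worst case you draw 2 of each of the 2 colours: 2 × 2 = 4.
One more forces 3 of some colour, so 4 + 1 = 5.

5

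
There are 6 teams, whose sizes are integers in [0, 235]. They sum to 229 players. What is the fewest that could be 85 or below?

Let j be the number exceeding 85. Then the total is ≥ 86·j + 0·(6 − j) = 0 + 86j.
So 86j ≤ 229 and j ≤ 2; hence at least 6 − 2 = 4 are ≤ 85.
Exactly 4 works: 4 values at 0 and 2 at 86 total 172; raise one of the low values by 57 (still ≤ 85) to hit 229.

4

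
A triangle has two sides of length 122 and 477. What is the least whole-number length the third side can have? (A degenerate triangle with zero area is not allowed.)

356

The third side must exceed |122 − 477| = 355.
The smallest integer above 355 is 356.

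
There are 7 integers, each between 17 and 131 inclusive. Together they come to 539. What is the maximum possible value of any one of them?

131

To make one integer as large as possible, make the other 6 as small as possible.
The other 6 contribute at least 6 × 17 = 102, leaving at most 539 − 102 = 437.
But each integer is capped at 131, so the maximum is 131.
Achievable: one at 131 and the other 6 totalling 408, which fits since 6 × 17 ≤ 408 ≤ 6 × 131.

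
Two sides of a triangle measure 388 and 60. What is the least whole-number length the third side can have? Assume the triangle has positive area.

329

The third side must exceed |388 − 60| = 328.
The smallest integer above 328 is 329.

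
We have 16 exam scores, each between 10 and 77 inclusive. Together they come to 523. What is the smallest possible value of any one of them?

10

To make one score as small as possible, make the other 15 as large as possible.
The other 15 can take up 15 × 77 = 1155 ≥ 523 − 10, so one score can sit at its floor of 10.
Achievable: one at 10 and the other 15 totalling 513, which fits since 15 × 10 ≤ 513 ≤ 15 × 77.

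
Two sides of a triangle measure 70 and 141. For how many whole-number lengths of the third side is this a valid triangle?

The triangle inequality gives |70 − 141| < c < 70 + 141, i.e. 71 < c < 211.
So c can be any integer from 72 to 210: 139 values.

139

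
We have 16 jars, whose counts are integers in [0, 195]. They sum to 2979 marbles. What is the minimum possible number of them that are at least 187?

1

Each value short of 187 is at most 186, costing at least 195 − 186 = 9 against the maximum total of 3120.
We can afford to lose at most 3120 − 2979 = 141, so at most ⌊141/9⌋ = 15 fall short, and at least 1 are ≥ 187.
Exactly 1 works: 1 value at 195 and 15 at 186 total 2985; lower one of the high values by 6 (still ≥ 187) to hit 2979.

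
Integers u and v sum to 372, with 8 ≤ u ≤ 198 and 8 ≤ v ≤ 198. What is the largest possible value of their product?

34596

uv = u(372 − u) is maximized when u is as near 372/2 as the bounds allow.
Taking u = 186 and v = 186 (both in [8, 198]) gives uv = 34596.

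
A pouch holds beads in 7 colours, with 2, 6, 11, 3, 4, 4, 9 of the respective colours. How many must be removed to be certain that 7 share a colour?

32

In the worst case you take as many as possible of each colour without reaching 7: 2 + 6 + 6 + 3 + 4 + 4 + 6 = 31.
The next one must give 7 of some colour, so 31 + 1 = 32.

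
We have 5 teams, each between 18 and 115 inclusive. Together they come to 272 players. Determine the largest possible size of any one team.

115

Maximizing one value means minimizing the remaining 4.
The other 4 contribute at least 4 × 18 = 72, leaving at most 272 − 72 = 200.
But each team is capped at 115, so the maximum is 115.
Achievable: one at 115 and the other 4 totalling 157, which fits since 4 × 18 ≤ 157 ≤ 4 × 115.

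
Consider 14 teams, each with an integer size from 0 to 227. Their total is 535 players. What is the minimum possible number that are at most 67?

7

If only k of them are at most 67, the other 14 − k are at least 68, so the total is at least (14 − k)·68 + k·0.
This is ≤ 535, so (14 − k)·68 + 0k ≤ 535, which gives k ≥ 7.
Exactly 7 works: 7 values at 0 and 7 at 68 total 476; raise one of the low values by 59 (still ≤ 67) to hit 535.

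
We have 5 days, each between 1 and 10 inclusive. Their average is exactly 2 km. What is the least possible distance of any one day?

1

To make one day as small as possible, make the other 4 as large as possible.
The total is 5 × 2 = 10.
The other 4 can take up 4 × 10 = 40 ≥ 10 − 1, so one day can sit at its floor of 1.
Achievable: one at 1 and the other 4 totalling 9, which fits since 4 × 1 ≤ 9 ≤ 4 × 10.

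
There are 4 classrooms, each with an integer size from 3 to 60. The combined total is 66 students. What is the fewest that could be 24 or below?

If only k of them are at most 24, the other 4 − k are at least 25, so the total is at least (4 − k)·25 + k·3.
This is ≤ 66, so (4 − k)·25 + 3k ≤ 66, which gives k ≥ 2.
Exactly 2 works: 2 values at 3 and 2 at 25 total 56; raise one of the low values by 10 (still ≤ 24) to hit 66.

2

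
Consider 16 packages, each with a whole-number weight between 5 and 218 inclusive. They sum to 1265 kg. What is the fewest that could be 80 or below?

Each value above 80 is at least 81, contributing at least 81 − 5 = 76 above the floor 5.
The sum exceeds the floor total 80 by 1185, so at most ⌊1185/76⌋ = 15 exceed 80, and at least 1 are ≤ 80.
Exactly 1 works: 1 value at 5 and 15 at 81 total 1220; raise one of the low values by 45 (still ≤ 80) to hit 1265.

1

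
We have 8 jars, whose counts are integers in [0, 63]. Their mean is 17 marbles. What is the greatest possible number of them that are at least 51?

The total is 8 × 17 = 136.
If k of the values are ≥ 51, the total is ≥ 51k + 0(8 − k).
Setting 51k + 0(8 − k) ≤ 136 gives 51k ≤ 136, so k ≤ 2.
k = 2 is achieved by 2 values at 51 and 6 at 0, total 102; add 34 to one value (staying below 51) to reach 136.

2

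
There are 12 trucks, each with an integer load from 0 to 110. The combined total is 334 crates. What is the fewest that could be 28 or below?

If only k of them are at most 28, the other 12 − k are at least 29, so the total is at least (12 − k)·29 + k·0.
This is ≤ 334, so (12 − k)·29 + 0k ≤ 334, which gives k ≥ 1.
Exactly 1 works: 1 value at 0 and 11 at 29 total 319; raise one of the low values by 15 (still ≤ 28) to hit 334.

1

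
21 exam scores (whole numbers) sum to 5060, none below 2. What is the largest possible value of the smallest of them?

240

The average is 5060/21 < 241, so some value is ≤ 240.
Achievable: 1 of them at 240 and 20 at 241 total 5060.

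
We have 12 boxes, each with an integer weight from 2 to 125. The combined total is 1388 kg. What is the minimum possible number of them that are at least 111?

5

Each value short of 111 is at most 110, costing at least 125 − 110 = 15 against the maximum total of 1500.
We can afford to lose at most 1500 − 1388 = 112, so at most ⌊112/15⌋ = 7 fall short, and at least 5 are ≥ 111.
Exactly 5 works: 5 values at 125 and 7 at 110 total 1395; lower one of the high values by 7 (still ≥ 111) to hit 1388.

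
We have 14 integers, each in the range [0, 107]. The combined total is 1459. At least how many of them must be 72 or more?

Each value short of 72 is at most 71, costing at least 107 − 71 = 36 against the maximum total of 1498.
We can afford to lose at most 1498 − 1459 = 39, so at most ⌊39/36⌋ = 1 fall short, and at least 13 are ≥ 72.
Exactly 13 works: 13 values at 107 and 1 at 71 total 1462; lower one of the high values by 3 (still ≥ 72) to hit 1459.

13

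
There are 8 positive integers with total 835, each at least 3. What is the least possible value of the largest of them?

105

If every one of the 8 were at most 104, the total would be at most 8 × 104 = 832 < 835.
Achievable: 3 of them at 105 and 5 at 104 total 835.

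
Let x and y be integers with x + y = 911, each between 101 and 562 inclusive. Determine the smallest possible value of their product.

196138

Since x + y is fixed, pushing one of them to its bound minimizes the product.
The extreme feasible split is x = 349, y = 562, giving xy = 196138.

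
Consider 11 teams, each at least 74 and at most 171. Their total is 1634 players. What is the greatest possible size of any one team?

Maximizing one value means minimizing the remaining 10.
The other 10 contribute at least 10 × 74 = 740, leaving at most 1634 − 740 = 894.
But each team is capped at 171, so the maximum is 171.
Achievable: one at 171 and the other 10 totalling 1463, which fits since 10 × 74 ≤ 1463 ≤ 10 × 171.

171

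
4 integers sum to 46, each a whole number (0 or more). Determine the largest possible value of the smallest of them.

If every one of the 4 were at least 12, the total would be at least 4 × 12 = 48 > 46.
Equality holds with 2 values of 11 and 2 values of 12.

11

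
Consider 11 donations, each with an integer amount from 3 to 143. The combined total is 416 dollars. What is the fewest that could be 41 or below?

2

Each value above 41 is at least 42, contributing at least 42 − 3 = 39 above the floor 3.
The sum exceeds the floor total 33 by 383, so at most ⌊383/39⌋ = 9 exceed 41, and at least 2 are ≤ 41.
Exactly 2 works: 2 values at 3 and 9 at 42 total 384; raise one of the low values by 32 (still ≤ 41) to hit 416.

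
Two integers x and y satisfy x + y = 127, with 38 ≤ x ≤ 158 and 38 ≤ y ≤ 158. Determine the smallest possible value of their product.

Since x + y is fixed, pushing one of them to its bound minimizes the product.
At the endpoint x = 38, y = 127 − 38 = 89, so xy = 38 × 89 = 3382.

3382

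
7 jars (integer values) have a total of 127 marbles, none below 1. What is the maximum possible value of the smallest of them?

The 7 values sum to 127, so their minimum is at most ⌊127/7⌋ = 18.
Achievable: 6 of them at 18 and 1 at 19 total 127.

18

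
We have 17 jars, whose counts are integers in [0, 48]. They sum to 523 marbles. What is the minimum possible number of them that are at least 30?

If only k of them are at least 30, the other 17 − k are at most 29, so the total is at most k·48 + (17 − k)·29.
This must reach 523, so k·48 + (17 − k)·29 ≥ 523, giving k ≥ 2.
Exactly 2 works: 2 values at 48 and 15 at 29 total 531; lower one of the high values by 8 (still ≥ 30) to hit 523.

2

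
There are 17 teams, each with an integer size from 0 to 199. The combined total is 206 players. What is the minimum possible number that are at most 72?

Let j be the number exceeding 72. Then the total is ≥ 73·j + 0·(17 − j) = 0 + 73j.
So 73j ≤ 206 and j ≤ 2; hence at least 17 − 2 = 15 are ≤ 72.
Exactly 15 works: 15 values at 0 and 2 at 73 total 146; raise one of the low values by 60 (still ≤ 72) to hit 206.

15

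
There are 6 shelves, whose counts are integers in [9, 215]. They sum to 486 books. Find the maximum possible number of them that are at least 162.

2

If k of the values are ≥ 162, the total is ≥ 162k + 9(6 − k).
Setting 162k + 9(6 − k) ≤ 486 gives 153k ≤ 432, so k ≤ 2.
k = 2 is achieved by 2 values at 162 and 4 at 9, total 360; add 126 to one value (staying below 162) to reach 486.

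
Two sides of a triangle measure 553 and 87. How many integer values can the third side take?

173

The triangle inequality gives |553 − 87| < c < 553 + 87, i.e. 466 < c < 640.
So c can be any integer from 467 to 639: 173 values.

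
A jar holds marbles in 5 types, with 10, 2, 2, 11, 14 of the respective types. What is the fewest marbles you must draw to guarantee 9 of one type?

29

In the worst case you take as many as possible of each type without reaching 9: 8 + 2 + 2 + 8 + 8 = 28.
The next one must give 9 of some type, so 28 + 1 = 29.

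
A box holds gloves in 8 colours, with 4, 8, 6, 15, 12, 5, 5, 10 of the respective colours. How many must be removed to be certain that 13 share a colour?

In the worst case you take as many as possible of each colour without reaching 13: 4 + 8 + 6 + 12 + 12 + 5 + 5 + 10 = 62.
The next one must give 13 of some colour, so 62 + 1 = 63.

63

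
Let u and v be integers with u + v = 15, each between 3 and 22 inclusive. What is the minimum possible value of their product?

Since u + v is fixed, pushing one of them to its bound minimizes the product.
At the endpoint u = 3, v = 15 − 3 = 12, so uv = 3 × 12 = 36.

36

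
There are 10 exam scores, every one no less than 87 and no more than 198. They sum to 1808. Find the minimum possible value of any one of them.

Minimizing one value means maximizing the remaining 9.
The other 9 can take up 9 × 198 = 1782 ≥ 1808 − 87, so one score can sit at its floor of 87.
Achievable: one at 87 and the other 9 totalling 1721, which fits since 9 × 87 ≤ 1721 ≤ 9 × 198.

87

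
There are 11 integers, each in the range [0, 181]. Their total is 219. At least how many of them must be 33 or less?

Each value above 33 is at least 34, contributing at least 34 − 0 = 34 above the floor 0.
The sum exceeds the floor total 0 by 219, so at most ⌊219/34⌋ = 6 exceed 33, and at least 5 are ≤ 33.
Exactly 5 works: 5 values at 0 and 6 at 34 total 204; raise one of the low values by 15 (still ≤ 33) to hit 219.

5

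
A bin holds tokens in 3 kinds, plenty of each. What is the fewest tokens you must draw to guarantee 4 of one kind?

You could draw 3 of every kind without reaching 4 of any — 9 in all.
One more forces 4 of some kind, so 9 + 1 = 10.

10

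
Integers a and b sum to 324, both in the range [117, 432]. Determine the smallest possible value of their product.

Since a + b is fixed, pushing one of them to its bound minimizes the product.
The extreme feasible split is a = 117, b = 207, giving ab = 24219.

24219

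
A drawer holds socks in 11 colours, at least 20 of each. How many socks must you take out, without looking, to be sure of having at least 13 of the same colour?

In the worst case you draw 12 of each of the 11 colours: 11 × 12 = 132.
One more forces 13 of some colour, so 132 + 1 = 133.

133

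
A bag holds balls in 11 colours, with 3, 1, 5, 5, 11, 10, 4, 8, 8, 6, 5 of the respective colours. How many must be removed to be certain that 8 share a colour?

In the worst case you take as many as possible of each colour without reaching 8: 3 + 1 + 5 + 5 + 7 + 7 + 4 + 7 + 7 + 6 + 5 = 57.
The next one must give 8 of some colour, so 57 + 1 = 58.

58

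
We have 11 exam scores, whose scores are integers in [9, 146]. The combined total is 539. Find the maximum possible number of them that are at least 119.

If k of the values are ≥ 119, the total is ≥ 119k + 9(11 − k).
Setting 119k + 9(11 − k) ≤ 539 gives 110k ≤ 440, so k ≤ 4.
k = 4 is achieved by 4 values at 119 and 7 at 9, total 539.

4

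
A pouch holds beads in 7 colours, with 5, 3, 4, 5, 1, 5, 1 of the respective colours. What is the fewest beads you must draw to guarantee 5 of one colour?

22

In the worst case you take as many as possible of each colour without reaching 5: 4 + 3 + 4 + 4 + 1 + 4 + 1 = 21.
The next one must give 5 of some colour, so 21 + 1 = 22.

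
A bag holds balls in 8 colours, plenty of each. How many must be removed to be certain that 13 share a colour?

97

In the worst case you draw 12 of each of the 8 colours: 8 × 12 = 96.
One more forces 13 of some colour, so 96 + 1 = 97.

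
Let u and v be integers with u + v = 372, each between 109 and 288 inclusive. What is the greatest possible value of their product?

For a fixed sum, the product uv is largest when u and v are as close as possible.
Taking u = 186 and v = 186 (both in [109, 288]) gives uv = 34596.

34596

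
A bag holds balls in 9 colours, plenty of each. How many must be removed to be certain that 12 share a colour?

In the worst case you draw 11 of each of the 9 colours: 9 × 11 = 99.
One more forces 12 of some colour, so 99 + 1 = 100.

100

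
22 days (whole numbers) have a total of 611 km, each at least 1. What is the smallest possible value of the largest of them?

28

If every one of the 22 were at most 27, the total would be at most 22 × 27 = 594 < 611.
Equality holds with 17 values of 28 and 5 values of 27.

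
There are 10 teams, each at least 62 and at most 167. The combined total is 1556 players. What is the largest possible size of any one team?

Maximizing one value means minimizing the remaining 9.
The other 9 contribute at least 9 × 62 = 558, leaving at most 1556 − 558 = 998.
But each team is capped at 167, so the maximum is 167.
Achievable: one at 167 and the other 9 totalling 1389, which fits since 9 × 62 ≤ 1389 ≤ 9 × 167.

167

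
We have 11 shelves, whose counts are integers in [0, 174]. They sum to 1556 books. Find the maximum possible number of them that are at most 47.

Suppose k of them are at most 47. Those contribute at most 47 each and the rest at most 174 each.
So the total is at most 47k + 174(11 − k) = 1914 − 127k. This must still be ≥ 1556, so k ≤ 2.
k = 2 is achieved by 2 values at 47 and 9 at 174, total 1660; lower one of the 174's by 104 (still > 47) to reach 1556.

2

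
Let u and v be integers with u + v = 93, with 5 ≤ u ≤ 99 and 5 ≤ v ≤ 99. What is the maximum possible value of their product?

2162

For a fixed sum, the product uv is largest when u and v are as close as possible.
Taking u = 46 and v = 47 (both in [5, 99]) gives uv = 2162.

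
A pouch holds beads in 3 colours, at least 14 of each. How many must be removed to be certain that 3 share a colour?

7

You could draw 2 of every colour without reaching 3 of any — 6 in all.
One more forces 3 of some colour, so 6 + 1 = 7.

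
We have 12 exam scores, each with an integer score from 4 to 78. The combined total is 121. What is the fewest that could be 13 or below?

Let j be the number exceeding 13. Then the total is ≥ 14·j + 4·(12 − j) = 48 + 10j.
So 10j ≤ 73 and j ≤ 7; hence at least 12 − 7 = 5 are ≤ 13.
Exactly 5 works: 5 values at 4 and 7 at 14 total 118; raise one of the low values by 3 (still ≤ 13) to hit 121.

5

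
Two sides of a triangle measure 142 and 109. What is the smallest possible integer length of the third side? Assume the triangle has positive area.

The third side must exceed |142 − 109| = 33.
The smallest integer above 33 is 34.

34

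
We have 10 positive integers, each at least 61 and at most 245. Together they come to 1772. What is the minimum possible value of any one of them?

61

Minimizing one value means maximizing the remaining 9.
The other 9 can take up 9 × 245 = 2205 ≥ 1772 − 61, so one integer can sit at its floor of 61.
Achievable: one at 61 and the other 9 totalling 1711, which fits since 9 × 61 ≤ 1711 ≤ 9 × 245.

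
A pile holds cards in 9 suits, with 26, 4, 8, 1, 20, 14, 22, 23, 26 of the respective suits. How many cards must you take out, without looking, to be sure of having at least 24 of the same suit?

139

In the worst case you take as many as possible of each suit without reaching 24: 23 + 4 + 8 + 1 + 20 + 14 + 22 + 23 + 23 = 138.
The next one must give 24 of some suit, so 138 + 1 = 139.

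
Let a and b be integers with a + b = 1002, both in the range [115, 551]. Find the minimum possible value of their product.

248501

ab = a(1002 − a) is concave in a, so over [451, 551] it is minimized at an endpoint.
At the endpoint a = 451, b = 1002 − 451 = 551, so ab = 451 × 551 = 248501.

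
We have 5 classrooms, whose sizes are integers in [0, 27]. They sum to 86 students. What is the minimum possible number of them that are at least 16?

Suppose at most 5 − j of them reach 16; then j values are ≤ 15 and the rest ≤ 27.
The total is then ≤ 15·j + 27·(5 − j) = 135 − 12j. For this to be ≥ 86 we need j ≤ 4, so at least 5 − 4 = 1 must reach 16.
Exactly 1 works: 1 value at 27 and 4 at 15 total 87; lower one of the high values by 1 (still ≥ 16) to hit 86.

1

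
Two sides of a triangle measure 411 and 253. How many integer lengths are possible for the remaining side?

505

The triangle inequality gives |411 − 253| < c < 411 + 253, i.e. 158 < c < 664.
So c can be any integer from 159 to 663: 505 values.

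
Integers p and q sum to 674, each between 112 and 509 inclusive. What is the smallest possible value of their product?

Since p + q is fixed, pushing one of them to its bound minimizes the product.
At the endpoint p = 165, q = 674 − 165 = 509, so pq = 165 × 509 = 83985.

83985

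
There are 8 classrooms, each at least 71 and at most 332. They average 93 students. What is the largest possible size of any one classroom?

247

To make one classroom as large as possible, make the other 7 as small as possible.
The total is 8 × 93 = 744.
The other 7 contribute at least 7 × 71 = 497, leaving at most 744 − 497 = 247.
Since 247 ≤ 332, this is achievable: one at 247 and 7 at 71.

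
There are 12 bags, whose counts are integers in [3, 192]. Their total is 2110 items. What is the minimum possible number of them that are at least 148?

Suppose at most 12 − j of them reach 148; then j values are ≤ 147 and the rest ≤ 192.
The total is then ≤ 147·j + 192·(12 − j) = 2304 − 45j. For this to be ≥ 2110 we need j ≤ 4, so at least 12 − 4 = 8 must reach 148.
Exactly 8 works: 8 values at 192 and 4 at 147 total 2124; lower one of the high values by 14 (still ≥ 148) to hit 2110.

8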